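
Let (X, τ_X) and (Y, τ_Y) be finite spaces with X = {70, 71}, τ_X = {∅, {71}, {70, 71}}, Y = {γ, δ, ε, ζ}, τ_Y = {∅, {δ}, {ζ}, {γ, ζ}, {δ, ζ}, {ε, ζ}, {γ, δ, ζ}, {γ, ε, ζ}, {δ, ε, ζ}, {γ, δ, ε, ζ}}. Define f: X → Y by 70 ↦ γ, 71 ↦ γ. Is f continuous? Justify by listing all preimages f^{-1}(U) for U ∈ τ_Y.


f IS continuous.

Compute f^{-1}(U) for each U ∈ τ_Y:
  U = ∅: f^{-1}(U) = ∅ ∈ τ_X ✓.
  U = {δ}: f^{-1}(U) = ∅ ∈ τ_X ✓.
  U = {ζ}: f^{-1}(U) = ∅ ∈ τ_X ✓.
  U = {γ, ζ}: f^{-1}(U) = {70, 71} ∈ τ_X ✓.
  U = {δ, ζ}: f^{-1}(U) = ∅ ∈ τ_X ✓.
  U = {ε, ζ}: f^{-1}(U) = ∅ ∈ τ_X ✓.
  U = {γ, δ, ζ}: f^{-1}(U) = {70, 71} ∈ τ_X ✓.
  U = {γ, ε, ζ}: f^{-1}(U) = {70, 71} ∈ τ_X ✓.
  U = {δ, ε, ζ}: f^{-1}(U) = ∅ ∈ τ_X ✓.
  U = {γ, δ, ε, ζ}: f^{-1}(U) = {70, 71} ∈ τ_X ✓.
Every preimage lies in τ_X, so f IS continuous.


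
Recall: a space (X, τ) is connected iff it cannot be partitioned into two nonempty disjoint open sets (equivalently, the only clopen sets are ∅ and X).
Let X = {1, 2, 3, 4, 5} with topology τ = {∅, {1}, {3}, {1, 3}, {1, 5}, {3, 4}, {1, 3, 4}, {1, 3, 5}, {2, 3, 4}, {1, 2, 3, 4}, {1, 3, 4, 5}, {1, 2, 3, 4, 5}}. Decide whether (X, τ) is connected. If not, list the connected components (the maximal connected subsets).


(X, τ) is disconnected; components = [{1, 5}, {2, 3, 4}].

Find clopen sets (U ∈ τ with X ∖ U ∈ τ):
  U = ∅, X ∖ U = {1, 2, 3, 4, 5} — both open, so U is clopen.
  U = {1, 5}, X ∖ U = {2, 3, 4} — both open, so U is clopen.
  U = {2, 3, 4}, X ∖ U = {1, 5} — both open, so U is clopen.
  U = {1, 2, 3, 4, 5}, X ∖ U = ∅ — both open, so U is clopen.
Nontrivial clopen(s) exist: e.g. {2, 3, 4}. So (X, τ) is disconnected.
Compute connected components by grouping points that agree on all clopens:
  component: {1, 5}
  component: {2, 3, 4}


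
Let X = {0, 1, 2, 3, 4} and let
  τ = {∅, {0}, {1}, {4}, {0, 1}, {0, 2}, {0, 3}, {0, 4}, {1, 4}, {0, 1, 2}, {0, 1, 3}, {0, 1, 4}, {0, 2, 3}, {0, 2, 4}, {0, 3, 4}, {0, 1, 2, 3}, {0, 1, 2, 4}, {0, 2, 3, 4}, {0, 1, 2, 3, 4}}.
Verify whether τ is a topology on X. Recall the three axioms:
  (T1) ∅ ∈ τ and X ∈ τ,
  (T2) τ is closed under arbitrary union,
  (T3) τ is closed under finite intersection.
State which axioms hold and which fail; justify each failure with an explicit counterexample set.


τ is NOT a topology on X.

Axiom (T1): ∅ ∈ τ? Yes; X ∈ τ? Yes.
Axiom (T2/T3): check pairwise unions and intersections of members of τ.
Counterexample for (T2): {1} ∪ {0, 3, 4} = {0, 1, 3, 4} ∉ τ. Therefore τ is NOT a topology.


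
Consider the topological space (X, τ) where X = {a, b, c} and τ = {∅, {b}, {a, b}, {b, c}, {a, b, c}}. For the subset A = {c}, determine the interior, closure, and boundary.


int(A) = ∅, cl(A) = {c}, ∂A = {c}.

Closed sets in (X, τ) are complements of opens:
  closed(X, τ) = {∅, {a}, {c}, {a, c}, {a, b, c}}.
int(A) = ⋃ {U ∈ τ : U ⊆ A}. Opens contained in A: ∅.
Taking the union of these: int(A) = ∅.
cl(A) = ⋂ {C closed : A ⊆ C}. Closed sets containing A: {c}, {a, c}, {a, b, c}.
Intersecting these: cl(A) = {c}.
∂A = cl(A) ∖ int(A) = {c} ∖ ∅ = {c}.


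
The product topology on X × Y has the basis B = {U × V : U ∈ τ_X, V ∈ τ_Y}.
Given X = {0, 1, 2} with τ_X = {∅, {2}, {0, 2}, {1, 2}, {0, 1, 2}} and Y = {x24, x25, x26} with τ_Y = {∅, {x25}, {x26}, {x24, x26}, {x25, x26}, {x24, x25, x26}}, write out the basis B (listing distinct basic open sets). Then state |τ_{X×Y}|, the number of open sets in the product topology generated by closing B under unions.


Basis B = {∅ × ∅, {2} × {x25}, {2} × {x26}, {0, 2} × {x25}, {0, 2} × {x26}, {1, 2} × {x25}, {1, 2} × {x26}, {2} × {x24, x26}, {2} × {x25, x26}, {0, 1, 2} × {x25}, {0, 1, 2} × {x26}, {2} × {x24, x25, x26}, {0, 2} × {x24, x26}, {0, 2} × {x25, x26}, {1, 2} × {x24, x26}, {1, 2} × {x25, x26}, {0, 2} × {x24, x25, x26}, {0, 1, 2} × {x24, x26}, {0, 1, 2} × {x25, x26}, {1, 2} × {x24, x25, x26}, {0, 1, 2} × {x24, x25, x26}}; |τ_{X×Y}| = 70.

Enumerate products U × V with U ∈ τ_X, V ∈ τ_Y (deduplicated):
  ∅ × ∅ = {} (∅)
  {2} × {x25} = {(2,x25)}
  {2} × {x26} = {(2,x26)}
  {0, 2} × {x25} = {(0,x25), (2,x25)}
  {0, 2} × {x26} = {(0,x26), (2,x26)}
  {1, 2} × {x25} = {(1,x25), (2,x25)}
  {1, 2} × {x26} = {(1,x26), (2,x26)}
  {2} × {x24, x26} = {(2,x24), (2,x26)}
  {2} × {x25, x26} = {(2,x25), (2,x26)}
  {0, 1, 2} × {x25} = {(0,x25), (1,x25), (2,x25)}
  {0, 1, 2} × {x26} = {(0,x26), (1,x26), (2,x26)}
  {2} × {x24, x25, x26} = {(2,x24), (2,x25), (2,x26)}
  {0, 2} × {x24, x26} = {(0,x24), (0,x26), (2,x24), (2,x26)}
  {0, 2} × {x25, x26} = {(0,x25), (0,x26), (2,x25), (2,x26)}
  {1, 2} × {x24, x26} = {(1,x24), (1,x26), (2,x24), (2,x26)}
  {1, 2} × {x25, x26} = {(1,x25), (1,x26), (2,x25), (2,x26)}
  {0, 2} × {x24, x25, x26} = {(0,x24), (0,x25), (0,x26), (2,x24), (2,x25), (2,x26)}
  {0, 1, 2} × {x24, x26} = {(0,x24), (0,x26), (1,x24), (1,x26), (2,x24), (2,x26)}
  {0, 1, 2} × {x25, x26} = {(0,x25), (0,x26), (1,x25), (1,x26), (2,x25), (2,x26)}
  {1, 2} × {x24, x25, x26} = {(1,x24), (1,x25), (1,x26), (2,x24), (2,x25), (2,x26)}
  {0, 1, 2} × {x24, x25, x26} = {(0,x24), (0,x25), (0,x26), (1,x24), (1,x25), (1,x26), (2,x24), (2,x25), (2,x26)}
These 21 distinct sets form the basis B.
Close under arbitrary unions to get τ_{X×Y}; counting gives |τ_{X×Y}| = 70.


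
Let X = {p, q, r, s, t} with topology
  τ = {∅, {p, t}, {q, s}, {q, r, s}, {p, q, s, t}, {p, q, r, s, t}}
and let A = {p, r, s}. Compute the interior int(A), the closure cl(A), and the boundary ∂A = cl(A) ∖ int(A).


int(A) = ∅, cl(A) = {p, q, r, s, t}, ∂A = {p, q, r, s, t}.

Closed sets in (X, τ) are complements of opens:
  closed(X, τ) = {∅, {r}, {p, t}, {p, r, t}, {q, r, s}, {p, q, r, s, t}}.
int(A) = ⋃ {U ∈ τ : U ⊆ A}. Opens contained in A: ∅.
Taking the union of these: int(A) = ∅.
cl(A) = ⋂ {C closed : A ⊆ C}. Closed sets containing A: {p, q, r, s, t}.
Intersecting these: cl(A) = {p, q, r, s, t}.
∂A = cl(A) ∖ int(A) = {p, q, r, s, t} ∖ ∅ = {p, q, r, s, t}.


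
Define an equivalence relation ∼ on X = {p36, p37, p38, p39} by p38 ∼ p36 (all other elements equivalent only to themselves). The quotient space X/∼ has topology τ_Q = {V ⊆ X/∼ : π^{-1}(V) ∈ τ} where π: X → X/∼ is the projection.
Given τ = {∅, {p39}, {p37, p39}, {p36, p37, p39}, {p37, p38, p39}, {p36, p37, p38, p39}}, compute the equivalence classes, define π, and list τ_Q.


X/∼ = {[p36=p38], [p37], [p39]}; |τ_Q| = 4.

Equivalence classes: [p36=p38], [p37], [p39].
Quotient map π: X → X/∼ sends p36 ↦ [p36=p38], p37 ↦ [p37], p38 ↦ [p36=p38], p39 ↦ [p39].
For each subset V ⊆ X/∼, compute π^{-1}(V) ⊆ X and check whether π^{-1}(V) ∈ τ. V is open in τ_Q iff π^{-1}(V) ∈ τ.
  V = {}: π^{-1}(V) = ∅ ∈ τ ✓.
  V = {[p36=p38]}: π^{-1}(V) = {p36, p38} ∉ τ ✗.
  V = {[p37]}: π^{-1}(V) = {p37} ∉ τ ✗.
  V = {[p36=p38], [p37]}: π^{-1}(V) = {p36, p37, p38} ∉ τ ✗.
  V = {[p39]}: π^{-1}(V) = {p39} ∈ τ ✓.
  V = {[p36=p38], [p39]}: π^{-1}(V) = {p36, p38, p39} ∉ τ ✗.
  V = {[p37], [p39]}: π^{-1}(V) = {p37, p39} ∈ τ ✓.
  V = {[p36=p38], [p37], [p39]}: π^{-1}(V) = {p36, p37, p38, p39} ∈ τ ✓.
Open sets in the quotient: τ_Q = {{}, {[p39]}, {[p37], [p39]}, {[p36=p38], [p37], [p39]}} (4 elements).


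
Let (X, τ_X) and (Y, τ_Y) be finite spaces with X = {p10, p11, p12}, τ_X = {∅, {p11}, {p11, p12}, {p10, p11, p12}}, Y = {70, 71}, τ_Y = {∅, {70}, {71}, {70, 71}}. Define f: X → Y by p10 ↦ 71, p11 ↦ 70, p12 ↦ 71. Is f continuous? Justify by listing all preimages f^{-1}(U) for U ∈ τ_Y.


f is NOT continuous.

Compute f^{-1}(U) for each U ∈ τ_Y:
  U = ∅: f^{-1}(U) = ∅ ∈ τ_X ✓.
  U = {70}: f^{-1}(U) = {p11} ∈ τ_X ✓.
  U = {71}: f^{-1}(U) = {p10, p12} ∉ τ_X ✗.
  U = {70, 71}: f^{-1}(U) = {p10, p11, p12} ∈ τ_X ✓.
Found U = {71} with f^{-1}(U) = {p10, p12} not in τ_X. Therefore f is NOT continuous.


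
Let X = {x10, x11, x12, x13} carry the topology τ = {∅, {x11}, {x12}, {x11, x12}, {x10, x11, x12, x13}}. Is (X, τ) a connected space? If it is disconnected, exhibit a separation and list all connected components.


(X, τ) is connected.

Find clopen sets (U ∈ τ with X ∖ U ∈ τ):
  U = ∅, X ∖ U = {x10, x11, x12, x13} — both open, so U is clopen.
  U = {x10, x11, x12, x13}, X ∖ U = ∅ — both open, so U is clopen.
Only trivial clopens (∅ and X) exist, so (X, τ) is connected.
Compute connected components by grouping points that agree on all clopens:
  component: {x10, x11, x12, x13}


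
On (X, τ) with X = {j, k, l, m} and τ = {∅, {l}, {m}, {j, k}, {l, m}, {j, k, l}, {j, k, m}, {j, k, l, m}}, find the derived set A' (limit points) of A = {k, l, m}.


A' = {j}

For each x ∈ X, list the open sets U ∈ τ with x ∈ U, then check whether U ∩ (A ∖ {x}) ≠ ∅ for every such U.
  x = j: opens ∋ x are {j, k}, {j, k, l}, {j, k, m}, {j, k, l, m}; each meets A ∖ {j}, so x IS a limit point.
  x = k: open {j, k} ∋ x has {j, k} ∩ (A ∖ {k}) = ∅, so x is NOT a limit point.
  x = l: open {l} ∋ x has {l} ∩ (A ∖ {l}) = ∅, so x is NOT a limit point.
  x = m: open {m} ∋ x has {m} ∩ (A ∖ {m}) = ∅, so x is NOT a limit point.
Collecting: A' = {j}.


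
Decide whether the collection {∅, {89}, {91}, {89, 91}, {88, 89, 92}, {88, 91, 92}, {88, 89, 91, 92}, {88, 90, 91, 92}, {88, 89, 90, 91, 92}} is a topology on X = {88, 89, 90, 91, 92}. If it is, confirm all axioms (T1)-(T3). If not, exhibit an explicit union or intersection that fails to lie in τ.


τ is NOT a topology on X.

Axiom (T1): ∅ ∈ τ? Yes; X ∈ τ? Yes.
Axiom (T2/T3): check pairwise unions and intersections of members of τ.
Counterexample for (T3): {88, 89, 92} ∩ {88, 91, 92} = {88, 92} ∉ τ. Therefore τ is NOT a topology.


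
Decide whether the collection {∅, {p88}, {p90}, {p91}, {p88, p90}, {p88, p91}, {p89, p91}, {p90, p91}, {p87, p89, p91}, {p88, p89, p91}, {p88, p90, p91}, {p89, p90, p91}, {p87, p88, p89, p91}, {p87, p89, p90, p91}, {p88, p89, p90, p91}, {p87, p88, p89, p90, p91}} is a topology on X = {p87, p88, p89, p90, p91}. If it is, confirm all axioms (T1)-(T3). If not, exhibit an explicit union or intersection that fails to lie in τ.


τ IS a topology on X.

Axiom (T1): ∅ ∈ τ? Yes; X ∈ τ? Yes.
Axiom (T2/T3): check pairwise unions and intersections of members of τ.
All pairwise intersections and unions checked — each lies in τ. Therefore τ satisfies (T1), (T2), (T3): it IS a topology on X.


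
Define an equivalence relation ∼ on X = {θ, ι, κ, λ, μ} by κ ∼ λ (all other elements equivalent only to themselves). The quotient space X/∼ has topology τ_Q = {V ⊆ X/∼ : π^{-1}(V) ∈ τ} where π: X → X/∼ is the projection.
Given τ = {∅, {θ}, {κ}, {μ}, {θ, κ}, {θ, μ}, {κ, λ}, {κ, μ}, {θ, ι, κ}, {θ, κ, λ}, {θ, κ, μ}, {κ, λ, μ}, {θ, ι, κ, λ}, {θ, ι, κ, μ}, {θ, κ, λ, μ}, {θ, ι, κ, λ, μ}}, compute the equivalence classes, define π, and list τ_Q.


X/∼ = {[θ], [ι], [κ=λ], [μ]}; |τ_Q| = 10.

Equivalence classes: [θ], [ι], [κ=λ], [μ].
Quotient map π: X → X/∼ sends θ ↦ [θ], ι ↦ [ι], κ ↦ [κ=λ], λ ↦ [κ=λ], μ ↦ [μ].
For each subset V ⊆ X/∼, compute π^{-1}(V) ⊆ X and check whether π^{-1}(V) ∈ τ. V is open in τ_Q iff π^{-1}(V) ∈ τ.
  V = {}: π^{-1}(V) = ∅ ∈ τ ✓.
  V = {[θ]}: π^{-1}(V) = {θ} ∈ τ ✓.
  V = {[ι]}: π^{-1}(V) = {ι} ∉ τ ✗.
  V = {[θ], [ι]}: π^{-1}(V) = {θ, ι} ∉ τ ✗.
  V = {[κ=λ]}: π^{-1}(V) = {κ, λ} ∈ τ ✓.
  V = {[θ], [κ=λ]}: π^{-1}(V) = {θ, κ, λ} ∈ τ ✓.
  V = {[ι], [κ=λ]}: π^{-1}(V) = {ι, κ, λ} ∉ τ ✗.
  V = {[θ], [ι], [κ=λ]}: π^{-1}(V) = {θ, ι, κ, λ} ∈ τ ✓.
  V = {[μ]}: π^{-1}(V) = {μ} ∈ τ ✓.
  V = {[θ], [μ]}: π^{-1}(V) = {θ, μ} ∈ τ ✓.
  V = {[ι], [μ]}: π^{-1}(V) = {ι, μ} ∉ τ ✗.
  V = {[θ], [ι], [μ]}: π^{-1}(V) = {θ, ι, μ} ∉ τ ✗.
  V = {[κ=λ], [μ]}: π^{-1}(V) = {κ, λ, μ} ∈ τ ✓.
  V = {[θ], [κ=λ], [μ]}: π^{-1}(V) = {θ, κ, λ, μ} ∈ τ ✓.
  V = {[ι], [κ=λ], [μ]}: π^{-1}(V) = {ι, κ, λ, μ} ∉ τ ✗.
  V = {[θ], [ι], [κ=λ], [μ]}: π^{-1}(V) = {θ, ι, κ, λ, μ} ∈ τ ✓.
Open sets in the quotient: τ_Q = {{}, {[θ]}, {[κ=λ]}, {[θ], [κ=λ]}, {[θ], [ι], [κ=λ]}, {[μ]}, {[θ], [μ]}, {[κ=λ], [μ]}, {[θ], [κ=λ], [μ]}, {[θ], [ι], [κ=λ], [μ]}} (10 elements).


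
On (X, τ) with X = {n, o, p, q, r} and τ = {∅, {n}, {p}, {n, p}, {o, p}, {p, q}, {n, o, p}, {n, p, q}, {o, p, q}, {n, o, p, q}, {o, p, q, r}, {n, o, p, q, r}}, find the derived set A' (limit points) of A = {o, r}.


A' = {r}

For each x ∈ X, list the open sets U ∈ τ with x ∈ U, then check whether U ∩ (A ∖ {x}) ≠ ∅ for every such U.
  x = n: open {n} ∋ x has {n} ∩ (A ∖ {n}) = ∅, so x is NOT a limit point.
  x = o: open {o, p} ∋ x has {o, p} ∩ (A ∖ {o}) = ∅, so x is NOT a limit point.
  x = p: open {p} ∋ x has {p} ∩ (A ∖ {p}) = ∅, so x is NOT a limit point.
  x = q: open {p, q} ∋ x has {p, q} ∩ (A ∖ {q}) = ∅, so x is NOT a limit point.
  x = r: opens ∋ x are {o, p, q, r}, {n, o, p, q, r}; each meets A ∖ {r}, so x IS a limit point.
Collecting: A' = {r}.


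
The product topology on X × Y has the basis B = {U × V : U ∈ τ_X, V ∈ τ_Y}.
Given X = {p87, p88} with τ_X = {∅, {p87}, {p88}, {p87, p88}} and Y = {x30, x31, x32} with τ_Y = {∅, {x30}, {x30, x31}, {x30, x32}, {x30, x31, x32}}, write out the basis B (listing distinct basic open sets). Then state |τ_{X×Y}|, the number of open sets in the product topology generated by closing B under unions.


Basis B = {∅ × ∅, {p87} × {x30}, {p88} × {x30}, {p87} × {x30, x31}, {p87} × {x30, x32}, {p87, p88} × {x30}, {p88} × {x30, x31}, {p88} × {x30, x32}, {p87} × {x30, x31, x32}, {p88} × {x30, x31, x32}, {p87, p88} × {x30, x31}, {p87, p88} × {x30, x32}, {p87, p88} × {x30, x31, x32}}; |τ_{X×Y}| = 25.

Enumerate products U × V with U ∈ τ_X, V ∈ τ_Y (deduplicated):
  ∅ × ∅ = {} (∅)
  {p87} × {x30} = {(p87,x30)}
  {p88} × {x30} = {(p88,x30)}
  {p87} × {x30, x31} = {(p87,x30), (p87,x31)}
  {p87} × {x30, x32} = {(p87,x30), (p87,x32)}
  {p87, p88} × {x30} = {(p87,x30), (p88,x30)}
  {p88} × {x30, x31} = {(p88,x30), (p88,x31)}
  {p88} × {x30, x32} = {(p88,x30), (p88,x32)}
  {p87} × {x30, x31, x32} = {(p87,x30), (p87,x31), (p87,x32)}
  {p88} × {x30, x31, x32} = {(p88,x30), (p88,x31), (p88,x32)}
  {p87, p88} × {x30, x31} = {(p87,x30), (p87,x31), (p88,x30), (p88,x31)}
  {p87, p88} × {x30, x32} = {(p87,x30), (p87,x32), (p88,x30), (p88,x32)}
  {p87, p88} × {x30, x31, x32} = {(p87,x30), (p87,x31), (p87,x32), (p88,x30), (p88,x31), (p88,x32)}
These 13 distinct sets form the basis B.
Close under arbitrary unions to get τ_{X×Y}; counting gives |τ_{X×Y}| = 25.


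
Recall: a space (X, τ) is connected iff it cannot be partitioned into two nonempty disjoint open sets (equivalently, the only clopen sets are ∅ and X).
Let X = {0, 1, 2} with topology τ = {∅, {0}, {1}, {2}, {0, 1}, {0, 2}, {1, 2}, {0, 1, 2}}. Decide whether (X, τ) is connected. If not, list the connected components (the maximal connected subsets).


(X, τ) is disconnected; components = [{0}, {1}, {2}].

Find clopen sets (U ∈ τ with X ∖ U ∈ τ):
  U = ∅, X ∖ U = {0, 1, 2} — both open, so U is clopen.
  U = {0}, X ∖ U = {1, 2} — both open, so U is clopen.
  U = {1}, X ∖ U = {0, 2} — both open, so U is clopen.
  U = {2}, X ∖ U = {0, 1} — both open, so U is clopen.
  U = {0, 1}, X ∖ U = {2} — both open, so U is clopen.
  U = {0, 2}, X ∖ U = {1} — both open, so U is clopen.
  U = {1, 2}, X ∖ U = {0} — both open, so U is clopen.
  U = {0, 1, 2}, X ∖ U = ∅ — both open, so U is clopen.
Nontrivial clopen(s) exist: e.g. {2}. So (X, τ) is disconnected.
Compute connected components by grouping points that agree on all clopens:
  component: {0}
  component: {1}
  component: {2}


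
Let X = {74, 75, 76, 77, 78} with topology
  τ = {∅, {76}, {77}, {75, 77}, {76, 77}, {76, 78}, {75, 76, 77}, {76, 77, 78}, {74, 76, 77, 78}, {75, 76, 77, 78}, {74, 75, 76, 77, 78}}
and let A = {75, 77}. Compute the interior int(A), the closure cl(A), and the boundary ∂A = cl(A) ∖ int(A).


int(A) = {75, 77}, cl(A) = {74, 75, 77}, ∂A = {74}.

Closed sets in (X, τ) are complements of opens:
  closed(X, τ) = {∅, {74}, {75}, {74, 75}, {74, 78}, {74, 75, 77}, {74, 75, 78}, {74, 76, 78}, {74, 75, 76, 78}, {74, 75, 77, 78}, {74, 75, 76, 77, 78}}.
int(A) = ⋃ {U ∈ τ : U ⊆ A}. Opens contained in A: ∅, {77}, {75, 77}.
Taking the union of these: int(A) = {75, 77}.
cl(A) = ⋂ {C closed : A ⊆ C}. Closed sets containing A: {74, 75, 77}, {74, 75, 77, 78}, {74, 75, 76, 77, 78}.
Intersecting these: cl(A) = {74, 75, 77}.
∂A = cl(A) ∖ int(A) = {74, 75, 77} ∖ {75, 77} = {74}.


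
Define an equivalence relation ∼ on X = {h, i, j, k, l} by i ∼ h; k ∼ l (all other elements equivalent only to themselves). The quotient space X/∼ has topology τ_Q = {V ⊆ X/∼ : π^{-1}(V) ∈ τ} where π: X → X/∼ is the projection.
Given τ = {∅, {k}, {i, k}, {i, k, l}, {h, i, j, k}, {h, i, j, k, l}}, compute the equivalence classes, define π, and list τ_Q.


X/∼ = {[h=i], [j], [k=l]}; |τ_Q| = 2.

Equivalence classes: [h=i], [j], [k=l].
Quotient map π: X → X/∼ sends h ↦ [h=i], i ↦ [h=i], j ↦ [j], k ↦ [k=l], l ↦ [k=l].
For each subset V ⊆ X/∼, compute π^{-1}(V) ⊆ X and check whether π^{-1}(V) ∈ τ. V is open in τ_Q iff π^{-1}(V) ∈ τ.
  V = {}: π^{-1}(V) = ∅ ∈ τ ✓.
  V = {[h=i]}: π^{-1}(V) = {h, i} ∉ τ ✗.
  V = {[j]}: π^{-1}(V) = {j} ∉ τ ✗.
  V = {[h=i], [j]}: π^{-1}(V) = {h, i, j} ∉ τ ✗.
  V = {[k=l]}: π^{-1}(V) = {k, l} ∉ τ ✗.
  V = {[h=i], [k=l]}: π^{-1}(V) = {h, i, k, l} ∉ τ ✗.
  V = {[j], [k=l]}: π^{-1}(V) = {j, k, l} ∉ τ ✗.
  V = {[h=i], [j], [k=l]}: π^{-1}(V) = {h, i, j, k, l} ∈ τ ✓.
Open sets in the quotient: τ_Q = {{}, {[h=i], [j], [k=l]}} (2 elements).


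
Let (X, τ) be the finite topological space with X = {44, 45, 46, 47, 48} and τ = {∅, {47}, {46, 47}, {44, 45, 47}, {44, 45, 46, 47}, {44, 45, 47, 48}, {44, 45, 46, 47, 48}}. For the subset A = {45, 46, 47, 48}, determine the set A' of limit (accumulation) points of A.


A' = {44, 45, 46, 48}

For each x ∈ X, list the open sets U ∈ τ with x ∈ U, then check whether U ∩ (A ∖ {x}) ≠ ∅ for every such U.
  x = 44: opens ∋ x are {44, 45, 47}, {44, 45, 46, 47}, {44, 45, 47, 48}, {44, 45, 46, 47, 48}; each meets A ∖ {44}, so x IS a limit point.
  x = 45: opens ∋ x are {44, 45, 47}, {44, 45, 46, 47}, {44, 45, 47, 48}, {44, 45, 46, 47, 48}; each meets A ∖ {45}, so x IS a limit point.
  x = 46: opens ∋ x are {46, 47}, {44, 45, 46, 47}, {44, 45, 46, 47, 48}; each meets A ∖ {46}, so x IS a limit point.
  x = 47: open {47} ∋ x has {47} ∩ (A ∖ {47}) = ∅, so x is NOT a limit point.
  x = 48: opens ∋ x are {44, 45, 47, 48}, {44, 45, 46, 47, 48}; each meets A ∖ {48}, so x IS a limit point.
Collecting: A' = {44, 45, 46, 48}.


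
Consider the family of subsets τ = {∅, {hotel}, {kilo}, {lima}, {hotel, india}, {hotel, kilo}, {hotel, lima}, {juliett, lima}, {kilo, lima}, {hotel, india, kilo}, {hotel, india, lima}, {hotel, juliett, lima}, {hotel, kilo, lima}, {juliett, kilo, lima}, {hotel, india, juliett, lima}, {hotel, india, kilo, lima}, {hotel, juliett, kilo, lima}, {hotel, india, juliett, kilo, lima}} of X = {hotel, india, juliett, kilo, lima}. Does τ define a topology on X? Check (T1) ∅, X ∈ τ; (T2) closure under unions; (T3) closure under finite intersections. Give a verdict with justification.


τ IS a topology on X.

Axiom (T1): ∅ ∈ τ? Yes; X ∈ τ? Yes.
Axiom (T2/T3): check pairwise unions and intersections of members of τ.
All pairwise intersections and unions checked — each lies in τ. Therefore τ satisfies (T1), (T2), (T3): it IS a topology on X.


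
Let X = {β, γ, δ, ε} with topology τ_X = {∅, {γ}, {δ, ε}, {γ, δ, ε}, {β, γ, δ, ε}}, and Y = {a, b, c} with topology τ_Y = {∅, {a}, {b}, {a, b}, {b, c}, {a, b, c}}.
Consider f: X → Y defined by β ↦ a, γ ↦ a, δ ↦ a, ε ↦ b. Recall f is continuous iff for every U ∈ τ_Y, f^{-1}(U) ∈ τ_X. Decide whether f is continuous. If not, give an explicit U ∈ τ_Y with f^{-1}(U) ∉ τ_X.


f is NOT continuous.

Compute f^{-1}(U) for each U ∈ τ_Y:
  U = ∅: f^{-1}(U) = ∅ ∈ τ_X ✓.
  U = {a}: f^{-1}(U) = {β, γ, δ} ∉ τ_X ✗.
  U = {b}: f^{-1}(U) = {ε} ∉ τ_X ✗.
  U = {a, b}: f^{-1}(U) = {β, γ, δ, ε} ∈ τ_X ✓.
  U = {b, c}: f^{-1}(U) = {ε} ∉ τ_X ✗.
  U = {a, b, c}: f^{-1}(U) = {β, γ, δ, ε} ∈ τ_X ✓.
Found U = {a} with f^{-1}(U) = {β, γ, δ} not in τ_X. Therefore f is NOT continuous.


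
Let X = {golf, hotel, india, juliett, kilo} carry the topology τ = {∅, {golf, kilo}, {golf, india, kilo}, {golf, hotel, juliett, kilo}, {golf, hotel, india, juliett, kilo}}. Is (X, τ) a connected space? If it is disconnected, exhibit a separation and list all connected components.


(X, τ) is connected.

Find clopen sets (U ∈ τ with X ∖ U ∈ τ):
  U = ∅, X ∖ U = {golf, hotel, india, juliett, kilo} — both open, so U is clopen.
  U = {golf, hotel, india, juliett, kilo}, X ∖ U = ∅ — both open, so U is clopen.
Only trivial clopens (∅ and X) exist, so (X, τ) is connected.
Compute connected components by grouping points that agree on all clopens:
  component: {golf, hotel, india, juliett, kilo}


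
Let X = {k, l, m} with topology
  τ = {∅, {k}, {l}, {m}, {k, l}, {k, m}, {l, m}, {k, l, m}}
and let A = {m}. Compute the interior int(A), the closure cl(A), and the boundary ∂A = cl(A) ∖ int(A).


int(A) = {m}, cl(A) = {m}, ∂A = ∅.

Closed sets in (X, τ) are complements of opens:
  closed(X, τ) = {∅, {k}, {l}, {m}, {k, l}, {k, m}, {l, m}, {k, l, m}}.
int(A) = ⋃ {U ∈ τ : U ⊆ A}. Opens contained in A: ∅, {m}.
Taking the union of these: int(A) = {m}.
cl(A) = ⋂ {C closed : A ⊆ C}. Closed sets containing A: {m}, {k, m}, {l, m}, {k, l, m}.
Intersecting these: cl(A) = {m}.
∂A = cl(A) ∖ int(A) = {m} ∖ {m} = ∅.


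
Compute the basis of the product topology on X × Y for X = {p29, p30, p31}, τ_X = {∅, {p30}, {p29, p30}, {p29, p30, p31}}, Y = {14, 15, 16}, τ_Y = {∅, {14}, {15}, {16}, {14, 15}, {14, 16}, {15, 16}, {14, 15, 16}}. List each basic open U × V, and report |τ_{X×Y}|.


Basis B = {∅ × ∅, {p30} × {14}, {p30} × {15}, {p30} × {16}, {p29, p30} × {14}, {p29, p30} × {15}, {p29, p30} × {16}, {p30} × {14, 15}, {p30} × {14, 16}, {p30} × {15, 16}, {p29, p30, p31} × {14}, {p29, p30, p31} × {15}, {p29, p30, p31} × {16}, {p30} × {14, 15, 16}, {p29, p30} × {14, 15}, {p29, p30} × {14, 16}, {p29, p30} × {15, 16}, {p29, p30} × {14, 15, 16}, {p29, p30, p31} × {14, 15}, {p29, p30, p31} × {14, 16}, {p29, p30, p31} × {15, 16}, {p29, p30, p31} × {14, 15, 16}}; |τ_{X×Y}| = 64.

Enumerate products U × V with U ∈ τ_X, V ∈ τ_Y (deduplicated):
  ∅ × ∅ = {} (∅)
  {p30} × {14} = {(p30,14)}
  {p30} × {15} = {(p30,15)}
  {p30} × {16} = {(p30,16)}
  {p29, p30} × {14} = {(p29,14), (p30,14)}
  {p29, p30} × {15} = {(p29,15), (p30,15)}
  {p29, p30} × {16} = {(p29,16), (p30,16)}
  {p30} × {14, 15} = {(p30,14), (p30,15)}
  {p30} × {14, 16} = {(p30,14), (p30,16)}
  {p30} × {15, 16} = {(p30,15), (p30,16)}
  {p29, p30, p31} × {14} = {(p29,14), (p30,14), (p31,14)}
  {p29, p30, p31} × {15} = {(p29,15), (p30,15), (p31,15)}
  {p29, p30, p31} × {16} = {(p29,16), (p30,16), (p31,16)}
  {p30} × {14, 15, 16} = {(p30,14), (p30,15), (p30,16)}
  {p29, p30} × {14, 15} = {(p29,14), (p29,15), (p30,14), (p30,15)}
  {p29, p30} × {14, 16} = {(p29,14), (p29,16), (p30,14), (p30,16)}
  {p29, p30} × {15, 16} = {(p29,15), (p29,16), (p30,15), (p30,16)}
  {p29, p30} × {14, 15, 16} = {(p29,14), (p29,15), (p29,16), (p30,14), (p30,15), (p30,16)}
  {p29, p30, p31} × {14, 15} = {(p29,14), (p29,15), (p30,14), (p30,15), (p31,14), (p31,15)}
  {p29, p30, p31} × {14, 16} = {(p29,14), (p29,16), (p30,14), (p30,16), (p31,14), (p31,16)}
  {p29, p30, p31} × {15, 16} = {(p29,15), (p29,16), (p30,15), (p30,16), (p31,15), (p31,16)}
  {p29, p30, p31} × {14, 15, 16} = {(p29,14), (p29,15), (p29,16), (p30,14), (p30,15), (p30,16), (p31,14), (p31,15), (p31,16)}
These 22 distinct sets form the basis B.
Close under arbitrary unions to get τ_{X×Y}; counting gives |τ_{X×Y}| = 64.


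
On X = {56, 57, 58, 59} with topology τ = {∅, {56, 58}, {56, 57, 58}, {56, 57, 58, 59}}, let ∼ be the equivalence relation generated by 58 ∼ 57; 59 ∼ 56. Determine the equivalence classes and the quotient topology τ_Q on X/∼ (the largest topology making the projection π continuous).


X/∼ = {[56=59], [57=58]}; |τ_Q| = 2.

Equivalence classes: [56=59], [57=58].
Quotient map π: X → X/∼ sends 56 ↦ [56=59], 57 ↦ [57=58], 58 ↦ [57=58], 59 ↦ [56=59].
For each subset V ⊆ X/∼, compute π^{-1}(V) ⊆ X and check whether π^{-1}(V) ∈ τ. V is open in τ_Q iff π^{-1}(V) ∈ τ.
  V = {}: π^{-1}(V) = ∅ ∈ τ ✓.
  V = {[56=59]}: π^{-1}(V) = {56, 59} ∉ τ ✗.
  V = {[57=58]}: π^{-1}(V) = {57, 58} ∉ τ ✗.
  V = {[56=59], [57=58]}: π^{-1}(V) = {56, 57, 58, 59} ∈ τ ✓.
Open sets in the quotient: τ_Q = {{}, {[56=59], [57=58]}} (2 elements).


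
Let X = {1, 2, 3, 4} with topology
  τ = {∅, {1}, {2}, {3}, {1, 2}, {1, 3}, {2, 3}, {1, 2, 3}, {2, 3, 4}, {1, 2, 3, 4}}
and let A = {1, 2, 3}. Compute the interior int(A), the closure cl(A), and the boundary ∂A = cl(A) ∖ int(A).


int(A) = {1, 2, 3}, cl(A) = {1, 2, 3, 4}, ∂A = {4}.

Closed sets in (X, τ) are complements of opens:
  closed(X, τ) = {∅, {1}, {4}, {1, 4}, {2, 4}, {3, 4}, {1, 2, 4}, {1, 3, 4}, {2, 3, 4}, {1, 2, 3, 4}}.
int(A) = ⋃ {U ∈ τ : U ⊆ A}. Opens contained in A: ∅, {1}, {2}, {3}, {1, 2}, {1, 3}, {2, 3}, {1, 2, 3}.
Taking the union of these: int(A) = {1, 2, 3}.
cl(A) = ⋂ {C closed : A ⊆ C}. Closed sets containing A: {1, 2, 3, 4}.
Intersecting these: cl(A) = {1, 2, 3, 4}.
∂A = cl(A) ∖ int(A) = {1, 2, 3, 4} ∖ {1, 2, 3} = {4}.


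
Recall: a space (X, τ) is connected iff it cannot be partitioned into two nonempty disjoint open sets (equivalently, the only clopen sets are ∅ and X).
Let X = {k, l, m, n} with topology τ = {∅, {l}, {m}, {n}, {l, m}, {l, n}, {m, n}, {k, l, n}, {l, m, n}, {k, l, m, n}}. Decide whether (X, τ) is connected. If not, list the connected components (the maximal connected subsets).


(X, τ) is disconnected; components = [{m}, {k, l, n}].

Find clopen sets (U ∈ τ with X ∖ U ∈ τ):
  U = ∅, X ∖ U = {k, l, m, n} — both open, so U is clopen.
  U = {m}, X ∖ U = {k, l, n} — both open, so U is clopen.
  U = {k, l, n}, X ∖ U = {m} — both open, so U is clopen.
  U = {k, l, m, n}, X ∖ U = ∅ — both open, so U is clopen.
Nontrivial clopen(s) exist: e.g. {k, l, n}. So (X, τ) is disconnected.
Compute connected components by grouping points that agree on all clopens:
  component: {m}
  component: {k, l, n}


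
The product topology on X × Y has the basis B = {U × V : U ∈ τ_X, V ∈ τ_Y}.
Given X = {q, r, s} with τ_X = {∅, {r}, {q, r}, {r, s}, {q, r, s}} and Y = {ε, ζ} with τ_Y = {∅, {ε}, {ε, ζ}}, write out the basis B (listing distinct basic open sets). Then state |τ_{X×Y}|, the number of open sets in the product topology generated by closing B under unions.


Basis B = {∅ × ∅, {r} × {ε}, {q, r} × {ε}, {r} × {ε, ζ}, {r, s} × {ε}, {q, r, s} × {ε}, {q, r} × {ε, ζ}, {r, s} × {ε, ζ}, {q, r, s} × {ε, ζ}}; |τ_{X×Y}| = 14.

Enumerate products U × V with U ∈ τ_X, V ∈ τ_Y (deduplicated):
  ∅ × ∅ = {} (∅)
  {r} × {ε} = {(r,ε)}
  {q, r} × {ε} = {(q,ε), (r,ε)}
  {r} × {ε, ζ} = {(r,ε), (r,ζ)}
  {r, s} × {ε} = {(r,ε), (s,ε)}
  {q, r, s} × {ε} = {(q,ε), (r,ε), (s,ε)}
  {q, r} × {ε, ζ} = {(q,ε), (q,ζ), (r,ε), (r,ζ)}
  {r, s} × {ε, ζ} = {(r,ε), (r,ζ), (s,ε), (s,ζ)}
  {q, r, s} × {ε, ζ} = {(q,ε), (q,ζ), (r,ε), (r,ζ), (s,ε), (s,ζ)}
These 9 distinct sets form the basis B.
Close under arbitrary unions to get τ_{X×Y}; counting gives |τ_{X×Y}| = 14.


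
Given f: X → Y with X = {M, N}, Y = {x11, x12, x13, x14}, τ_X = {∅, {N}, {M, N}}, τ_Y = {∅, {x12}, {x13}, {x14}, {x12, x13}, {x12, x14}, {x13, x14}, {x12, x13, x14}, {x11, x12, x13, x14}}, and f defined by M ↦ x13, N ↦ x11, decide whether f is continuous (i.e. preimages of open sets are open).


f is NOT continuous.

Compute f^{-1}(U) for each U ∈ τ_Y:
  U = ∅: f^{-1}(U) = ∅ ∈ τ_X ✓.
  U = {x12}: f^{-1}(U) = ∅ ∈ τ_X ✓.
  U = {x13}: f^{-1}(U) = {M} ∉ τ_X ✗.
  U = {x14}: f^{-1}(U) = ∅ ∈ τ_X ✓.
  U = {x12, x13}: f^{-1}(U) = {M} ∉ τ_X ✗.
  U = {x12, x14}: f^{-1}(U) = ∅ ∈ τ_X ✓.
  U = {x13, x14}: f^{-1}(U) = {M} ∉ τ_X ✗.
  U = {x12, x13, x14}: f^{-1}(U) = {M} ∉ τ_X ✗.
  U = {x11, x12, x13, x14}: f^{-1}(U) = {M, N} ∈ τ_X ✓.
Found U = {x13} with f^{-1}(U) = {M} not in τ_X. Therefore f is NOT continuous.


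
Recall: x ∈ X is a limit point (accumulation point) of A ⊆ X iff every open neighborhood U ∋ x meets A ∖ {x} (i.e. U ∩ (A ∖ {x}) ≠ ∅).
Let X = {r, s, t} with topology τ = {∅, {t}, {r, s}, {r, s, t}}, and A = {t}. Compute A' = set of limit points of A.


A' = ∅

For each x ∈ X, list the open sets U ∈ τ with x ∈ U, then check whether U ∩ (A ∖ {x}) ≠ ∅ for every such U.
  x = r: open {r, s} ∋ x has {r, s} ∩ (A ∖ {r}) = ∅, so x is NOT a limit point.
  x = s: open {r, s} ∋ x has {r, s} ∩ (A ∖ {s}) = ∅, so x is NOT a limit point.
  x = t: open {t} ∋ x has {t} ∩ (A ∖ {t}) = ∅, so x is NOT a limit point.
Collecting: A' = ∅.


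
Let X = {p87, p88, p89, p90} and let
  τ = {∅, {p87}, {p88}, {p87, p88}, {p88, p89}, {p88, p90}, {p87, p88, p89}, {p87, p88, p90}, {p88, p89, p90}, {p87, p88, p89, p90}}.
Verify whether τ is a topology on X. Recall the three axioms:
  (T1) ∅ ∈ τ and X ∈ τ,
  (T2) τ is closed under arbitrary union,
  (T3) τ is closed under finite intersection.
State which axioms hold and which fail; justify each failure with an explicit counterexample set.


τ IS a topology on X.

Axiom (T1): ∅ ∈ τ? Yes; X ∈ τ? Yes.
Axiom (T2/T3): check pairwise unions and intersections of members of τ.
All pairwise intersections and unions checked — each lies in τ. Therefore τ satisfies (T1), (T2), (T3): it IS a topology on X.


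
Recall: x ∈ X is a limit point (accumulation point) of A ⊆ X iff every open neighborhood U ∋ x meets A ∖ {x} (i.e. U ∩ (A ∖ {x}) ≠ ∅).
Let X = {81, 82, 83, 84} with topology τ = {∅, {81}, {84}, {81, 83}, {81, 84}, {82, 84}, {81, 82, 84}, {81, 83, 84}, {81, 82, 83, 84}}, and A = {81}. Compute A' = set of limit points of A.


A' = {83}

For each x ∈ X, list the open sets U ∈ τ with x ∈ U, then check whether U ∩ (A ∖ {x}) ≠ ∅ for every such U.
  x = 81: open {81} ∋ x has {81} ∩ (A ∖ {81}) = ∅, so x is NOT a limit point.
  x = 82: open {82, 84} ∋ x has {82, 84} ∩ (A ∖ {82}) = ∅, so x is NOT a limit point.
  x = 83: opens ∋ x are {81, 83}, {81, 83, 84}, {81, 82, 83, 84}; each meets A ∖ {83}, so x IS a limit point.
  x = 84: open {84} ∋ x has {84} ∩ (A ∖ {84}) = ∅, so x is NOT a limit point.
Collecting: A' = {83}.


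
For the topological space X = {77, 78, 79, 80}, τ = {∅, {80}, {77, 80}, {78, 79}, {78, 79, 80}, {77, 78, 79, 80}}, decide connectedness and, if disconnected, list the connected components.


(X, τ) is disconnected; components = [{77, 80}, {78, 79}].

Find clopen sets (U ∈ τ with X ∖ U ∈ τ):
  U = ∅, X ∖ U = {77, 78, 79, 80} — both open, so U is clopen.
  U = {77, 80}, X ∖ U = {78, 79} — both open, so U is clopen.
  U = {78, 79}, X ∖ U = {77, 80} — both open, so U is clopen.
  U = {77, 78, 79, 80}, X ∖ U = ∅ — both open, so U is clopen.
Nontrivial clopen(s) exist: e.g. {78, 79}. So (X, τ) is disconnected.
Compute connected components by grouping points that agree on all clopens:
  component: {77, 80}
  component: {78, 79}


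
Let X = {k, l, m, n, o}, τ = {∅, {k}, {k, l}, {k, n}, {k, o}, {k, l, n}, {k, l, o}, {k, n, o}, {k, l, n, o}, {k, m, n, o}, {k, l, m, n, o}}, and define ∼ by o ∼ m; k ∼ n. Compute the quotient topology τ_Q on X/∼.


X/∼ = {[k=n], [l], [m=o]}; |τ_Q| = 5.

Equivalence classes: [k=n], [l], [m=o].
Quotient map π: X → X/∼ sends k ↦ [k=n], l ↦ [l], m ↦ [m=o], n ↦ [k=n], o ↦ [m=o].
For each subset V ⊆ X/∼, compute π^{-1}(V) ⊆ X and check whether π^{-1}(V) ∈ τ. V is open in τ_Q iff π^{-1}(V) ∈ τ.
  V = {}: π^{-1}(V) = ∅ ∈ τ ✓.
  V = {[k=n]}: π^{-1}(V) = {k, n} ∈ τ ✓.
  V = {[l]}: π^{-1}(V) = {l} ∉ τ ✗.
  V = {[k=n], [l]}: π^{-1}(V) = {k, l, n} ∈ τ ✓.
  V = {[m=o]}: π^{-1}(V) = {m, o} ∉ τ ✗.
  V = {[k=n], [m=o]}: π^{-1}(V) = {k, m, n, o} ∈ τ ✓.
  V = {[l], [m=o]}: π^{-1}(V) = {l, m, o} ∉ τ ✗.
  V = {[k=n], [l], [m=o]}: π^{-1}(V) = {k, l, m, n, o} ∈ τ ✓.
Open sets in the quotient: τ_Q = {{}, {[k=n]}, {[k=n], [l]}, {[k=n], [m=o]}, {[k=n], [l], [m=o]}} (5 elements).


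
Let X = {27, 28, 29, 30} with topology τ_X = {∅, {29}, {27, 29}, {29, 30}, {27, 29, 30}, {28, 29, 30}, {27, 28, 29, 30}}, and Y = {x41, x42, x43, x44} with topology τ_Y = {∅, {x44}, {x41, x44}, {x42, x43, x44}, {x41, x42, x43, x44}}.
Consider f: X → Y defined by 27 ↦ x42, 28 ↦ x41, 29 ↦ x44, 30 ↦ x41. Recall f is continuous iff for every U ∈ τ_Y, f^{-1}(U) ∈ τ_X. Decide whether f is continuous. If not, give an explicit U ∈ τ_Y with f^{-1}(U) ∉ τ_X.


f IS continuous.

Compute f^{-1}(U) for each U ∈ τ_Y:
  U = ∅: f^{-1}(U) = ∅ ∈ τ_X ✓.
  U = {x44}: f^{-1}(U) = {29} ∈ τ_X ✓.
  U = {x41, x44}: f^{-1}(U) = {28, 29, 30} ∈ τ_X ✓.
  U = {x42, x43, x44}: f^{-1}(U) = {27, 29} ∈ τ_X ✓.
  U = {x41, x42, x43, x44}: f^{-1}(U) = {27, 28, 29, 30} ∈ τ_X ✓.
Every preimage lies in τ_X, so f IS continuous.


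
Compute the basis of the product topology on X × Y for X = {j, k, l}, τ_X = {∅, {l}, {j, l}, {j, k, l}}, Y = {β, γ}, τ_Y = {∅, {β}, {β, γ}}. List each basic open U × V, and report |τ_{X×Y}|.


Basis B = {∅ × ∅, {l} × {β}, {j, l} × {β}, {l} × {β, γ}, {j, k, l} × {β}, {j, l} × {β, γ}, {j, k, l} × {β, γ}}; |τ_{X×Y}| = 10.

Enumerate products U × V with U ∈ τ_X, V ∈ τ_Y (deduplicated):
  ∅ × ∅ = {} (∅)
  {l} × {β} = {(l,β)}
  {j, l} × {β} = {(j,β), (l,β)}
  {l} × {β, γ} = {(l,β), (l,γ)}
  {j, k, l} × {β} = {(j,β), (k,β), (l,β)}
  {j, l} × {β, γ} = {(j,β), (j,γ), (l,β), (l,γ)}
  {j, k, l} × {β, γ} = {(j,β), (j,γ), (k,β), (k,γ), (l,β), (l,γ)}
These 7 distinct sets form the basis B.
Close under arbitrary unions to get τ_{X×Y}; counting gives |τ_{X×Y}| = 10.


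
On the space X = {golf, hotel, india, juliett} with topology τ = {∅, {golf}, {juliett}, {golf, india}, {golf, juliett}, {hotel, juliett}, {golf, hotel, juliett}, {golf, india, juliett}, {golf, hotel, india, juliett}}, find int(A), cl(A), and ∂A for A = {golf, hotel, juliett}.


int(A) = {golf, hotel, juliett}, cl(A) = {golf, hotel, india, juliett}, ∂A = {india}.

Closed sets in (X, τ) are complements of opens:
  closed(X, τ) = {∅, {hotel}, {india}, {golf, india}, {hotel, india}, {hotel, juliett}, {golf, hotel, india}, {hotel, india, juliett}, {golf, hotel, india, juliett}}.
int(A) = ⋃ {U ∈ τ : U ⊆ A}. Opens contained in A: ∅, {golf}, {juliett}, {golf, juliett}, {hotel, juliett}, {golf, hotel, juliett}.
Taking the union of these: int(A) = {golf, hotel, juliett}.
cl(A) = ⋂ {C closed : A ⊆ C}. Closed sets containing A: {golf, hotel, india, juliett}.
Intersecting these: cl(A) = {golf, hotel, india, juliett}.
∂A = cl(A) ∖ int(A) = {golf, hotel, india, juliett} ∖ {golf, hotel, juliett} = {india}.


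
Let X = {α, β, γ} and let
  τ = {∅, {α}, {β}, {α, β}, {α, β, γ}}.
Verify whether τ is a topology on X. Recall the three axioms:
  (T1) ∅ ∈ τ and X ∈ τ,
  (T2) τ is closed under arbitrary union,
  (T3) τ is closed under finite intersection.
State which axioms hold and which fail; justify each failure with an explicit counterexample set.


τ IS a topology on X.

Axiom (T1): ∅ ∈ τ? Yes; X ∈ τ? Yes.
Axiom (T2/T3): check pairwise unions and intersections of members of τ.
All pairwise intersections and unions checked — each lies in τ. Therefore τ satisfies (T1), (T2), (T3): it IS a topology on X.


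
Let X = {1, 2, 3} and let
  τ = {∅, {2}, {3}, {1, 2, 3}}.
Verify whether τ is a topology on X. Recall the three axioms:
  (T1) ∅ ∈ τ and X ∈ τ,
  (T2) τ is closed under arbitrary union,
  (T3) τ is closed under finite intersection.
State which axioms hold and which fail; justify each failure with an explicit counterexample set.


τ is NOT a topology on X.

Axiom (T1): ∅ ∈ τ? Yes; X ∈ τ? Yes.
Axiom (T2/T3): check pairwise unions and intersections of members of τ.
Counterexample for (T2): {2} ∪ {3} = {2, 3} ∉ τ. Therefore τ is NOT a topology.


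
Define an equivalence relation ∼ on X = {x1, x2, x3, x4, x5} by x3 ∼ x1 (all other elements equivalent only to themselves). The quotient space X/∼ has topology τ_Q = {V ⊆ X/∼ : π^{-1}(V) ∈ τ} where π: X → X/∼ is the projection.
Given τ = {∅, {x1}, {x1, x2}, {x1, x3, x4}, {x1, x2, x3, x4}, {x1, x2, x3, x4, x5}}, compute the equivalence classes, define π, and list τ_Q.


X/∼ = {[x1=x3], [x2], [x4], [x5]}; |τ_Q| = 4.

Equivalence classes: [x1=x3], [x2], [x4], [x5].
Quotient map π: X → X/∼ sends x1 ↦ [x1=x3], x2 ↦ [x2], x3 ↦ [x1=x3], x4 ↦ [x4], x5 ↦ [x5].
For each subset V ⊆ X/∼, compute π^{-1}(V) ⊆ X and check whether π^{-1}(V) ∈ τ. V is open in τ_Q iff π^{-1}(V) ∈ τ.
  V = {}: π^{-1}(V) = ∅ ∈ τ ✓.
  V = {[x1=x3]}: π^{-1}(V) = {x1, x3} ∉ τ ✗.
  V = {[x2]}: π^{-1}(V) = {x2} ∉ τ ✗.
  V = {[x1=x3], [x2]}: π^{-1}(V) = {x1, x2, x3} ∉ τ ✗.
  V = {[x4]}: π^{-1}(V) = {x4} ∉ τ ✗.
  V = {[x1=x3], [x4]}: π^{-1}(V) = {x1, x3, x4} ∈ τ ✓.
  V = {[x2], [x4]}: π^{-1}(V) = {x2, x4} ∉ τ ✗.
  V = {[x1=x3], [x2], [x4]}: π^{-1}(V) = {x1, x2, x3, x4} ∈ τ ✓.
  V = {[x5]}: π^{-1}(V) = {x5} ∉ τ ✗.
  V = {[x1=x3], [x5]}: π^{-1}(V) = {x1, x3, x5} ∉ τ ✗.
  V = {[x2], [x5]}: π^{-1}(V) = {x2, x5} ∉ τ ✗.
  V = {[x1=x3], [x2], [x5]}: π^{-1}(V) = {x1, x2, x3, x5} ∉ τ ✗.
  V = {[x4], [x5]}: π^{-1}(V) = {x4, x5} ∉ τ ✗.
  V = {[x1=x3], [x4], [x5]}: π^{-1}(V) = {x1, x3, x4, x5} ∉ τ ✗.
  V = {[x2], [x4], [x5]}: π^{-1}(V) = {x2, x4, x5} ∉ τ ✗.
  V = {[x1=x3], [x2], [x4], [x5]}: π^{-1}(V) = {x1, x2, x3, x4, x5} ∈ τ ✓.
Open sets in the quotient: τ_Q = {{}, {[x1=x3], [x4]}, {[x1=x3], [x2], [x4]}, {[x1=x3], [x2], [x4], [x5]}} (4 elements).


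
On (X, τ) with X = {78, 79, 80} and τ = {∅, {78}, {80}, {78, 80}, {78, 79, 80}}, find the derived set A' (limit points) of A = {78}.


A' = {79}

For each x ∈ X, list the open sets U ∈ τ with x ∈ U, then check whether U ∩ (A ∖ {x}) ≠ ∅ for every such U.
  x = 78: open {78} ∋ x has {78} ∩ (A ∖ {78}) = ∅, so x is NOT a limit point.
  x = 79: opens ∋ x are {78, 79, 80}; each meets A ∖ {79}, so x IS a limit point.
  x = 80: open {80} ∋ x has {80} ∩ (A ∖ {80}) = ∅, so x is NOT a limit point.
Collecting: A' = {79}.


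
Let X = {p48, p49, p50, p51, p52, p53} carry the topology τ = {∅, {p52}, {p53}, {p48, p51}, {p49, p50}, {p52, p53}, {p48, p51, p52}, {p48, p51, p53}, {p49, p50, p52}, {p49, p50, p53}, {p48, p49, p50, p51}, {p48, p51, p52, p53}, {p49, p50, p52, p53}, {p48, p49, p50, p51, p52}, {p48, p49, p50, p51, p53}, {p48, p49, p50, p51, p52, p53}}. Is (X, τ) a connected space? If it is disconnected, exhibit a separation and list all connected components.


(X, τ) is disconnected; components = [{p52}, {p53}, {p48, p51}, {p49, p50}].

Find clopen sets (U ∈ τ with X ∖ U ∈ τ):
  U = ∅, X ∖ U = {p48, p49, p50, p51, p52, p53} — both open, so U is clopen.
  U = {p52}, X ∖ U = {p48, p49, p50, p51, p53} — both open, so U is clopen.
  U = {p53}, X ∖ U = {p48, p49, p50, p51, p52} — both open, so U is clopen.
  U = {p48, p51}, X ∖ U = {p49, p50, p52, p53} — both open, so U is clopen.
  U = {p49, p50}, X ∖ U = {p48, p51, p52, p53} — both open, so U is clopen.
  U = {p52, p53}, X ∖ U = {p48, p49, p50, p51} — both open, so U is clopen.
  U = {p48, p51, p52}, X ∖ U = {p49, p50, p53} — both open, so U is clopen.
  U = {p48, p51, p53}, X ∖ U = {p49, p50, p52} — both open, so U is clopen.
  U = {p49, p50, p52}, X ∖ U = {p48, p51, p53} — both open, so U is clopen.
  U = {p49, p50, p53}, X ∖ U = {p48, p51, p52} — both open, so U is clopen.
  U = {p48, p49, p50, p51}, X ∖ U = {p52, p53} — both open, so U is clopen.
  U = {p48, p51, p52, p53}, X ∖ U = {p49, p50} — both open, so U is clopen.
  U = {p49, p50, p52, p53}, X ∖ U = {p48, p51} — both open, so U is clopen.
  U = {p48, p49, p50, p51, p52}, X ∖ U = {p53} — both open, so U is clopen.
  U = {p48, p49, p50, p51, p53}, X ∖ U = {p52} — both open, so U is clopen.
  U = {p48, p49, p50, p51, p52, p53}, X ∖ U = ∅ — both open, so U is clopen.
Nontrivial clopen(s) exist: e.g. {p52}. So (X, τ) is disconnected.
Compute connected components by grouping points that agree on all clopens:
  component: {p52}
  component: {p53}
  component: {p48, p51}
  component: {p49, p50}
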